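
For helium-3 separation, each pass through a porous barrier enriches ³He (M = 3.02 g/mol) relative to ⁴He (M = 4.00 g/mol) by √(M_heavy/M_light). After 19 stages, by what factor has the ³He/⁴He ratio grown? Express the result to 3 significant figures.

Overall factor = α^19 with α = √(4.00/3.02), i.e. (4.00/3.02)^(19/2).
= 1.32450^(19/2) = 14.4.

14.4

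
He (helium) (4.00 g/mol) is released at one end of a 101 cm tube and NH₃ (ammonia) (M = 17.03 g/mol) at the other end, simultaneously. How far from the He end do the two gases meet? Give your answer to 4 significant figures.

The fronts meet when d_He + d_NH₃ = L with d_He/d_NH₃ = √(M_NH₃/M_He) (Graham's law). Here √(M_NH₃/M_He) = √(17.03/4.00) = 2.063.
With d_He + d_NH₃ = 101 cm, d_NH₃ = 101/(1 + 2.063) = 32.97 cm.
d_He = 101 − 32.97 = 68.03 cm.

68.03 cm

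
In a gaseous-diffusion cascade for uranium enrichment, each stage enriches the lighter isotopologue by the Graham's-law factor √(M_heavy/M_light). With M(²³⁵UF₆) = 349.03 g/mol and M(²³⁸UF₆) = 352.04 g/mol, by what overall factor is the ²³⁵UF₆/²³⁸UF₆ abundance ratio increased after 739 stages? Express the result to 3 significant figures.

23.9

Each stage multiplies the ratio by α = √(352.04/349.03), so after 739 stages the overall factor is α^739 = (352.04/349.03)^(739/2).
= 1.00862^(739/2) = 23.9.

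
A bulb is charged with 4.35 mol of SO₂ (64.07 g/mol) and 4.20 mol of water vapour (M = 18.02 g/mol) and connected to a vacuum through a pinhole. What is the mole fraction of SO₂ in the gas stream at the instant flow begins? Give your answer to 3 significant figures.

0.355

Rate_i ∝ x_i/√M_i (Graham's law weighted by mole fraction), so the effusate composition follows n_i/√M_i.
So x_SO₂ in the escaping gas = (n_SO₂/√M_SO₂) / Σ(n_i/√M_i)
= (4.35/√64.07) / (4.35/√64.07 + 4.20/√18.02) = 0.5435/(0.5435 + 0.9894) = 0.355.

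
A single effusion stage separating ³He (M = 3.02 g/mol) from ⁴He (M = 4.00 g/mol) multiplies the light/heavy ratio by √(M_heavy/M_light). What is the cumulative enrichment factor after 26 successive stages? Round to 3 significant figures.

38.6

Each stage multiplies the ratio by α = √(4.00/3.02), so after 26 stages the overall factor is α^26 = (4.00/3.02)^(26/2).
= 1.32450^13 = 38.6.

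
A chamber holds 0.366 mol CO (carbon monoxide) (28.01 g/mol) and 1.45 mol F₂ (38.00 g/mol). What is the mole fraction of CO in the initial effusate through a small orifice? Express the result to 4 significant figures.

Rate_i ∝ x_i/√M_i (Graham's law weighted by mole fraction), so the effusate composition follows n_i/√M_i.
x_CO(eff) = (n_CO/√M_CO) / (n_CO/√M_CO + n_F₂/√M_F₂)
= (0.366/√28.01) / (0.366/√28.01 + 1.45/√38.00) = 0.06916/(0.06916 + 0.2352) = 0.2272.

0.2272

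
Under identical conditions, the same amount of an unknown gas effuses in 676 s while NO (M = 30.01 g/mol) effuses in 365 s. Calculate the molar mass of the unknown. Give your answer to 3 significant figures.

From Graham's law, t_X/t_NO = √(M_X/M_NO).
676/365 = 1.852 = √(M_X/30.01)
M_X = 30.01 × 1.852² = 30.01 × 3.430 = 103 g/mol

103 g/mol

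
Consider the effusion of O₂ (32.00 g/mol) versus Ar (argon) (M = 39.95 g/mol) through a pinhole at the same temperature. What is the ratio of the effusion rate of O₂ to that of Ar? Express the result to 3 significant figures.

Using Graham's law: rate_O₂/rate_Ar = √(M_Ar/M_O₂) = √(39.95/32.00) = √1.248 = 1.12.

1.12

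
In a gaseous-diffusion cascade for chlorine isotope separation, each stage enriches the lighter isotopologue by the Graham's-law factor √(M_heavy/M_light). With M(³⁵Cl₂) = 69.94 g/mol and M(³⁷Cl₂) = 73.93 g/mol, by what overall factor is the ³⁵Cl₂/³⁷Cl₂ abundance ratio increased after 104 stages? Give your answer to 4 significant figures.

17.90

The single-stage factor is √(M_heavy/M_light), so 104 stages give [√(73.93/69.94)]^104 = (73.93/69.94)^(104/2).
= 1.05705^52 = 17.90.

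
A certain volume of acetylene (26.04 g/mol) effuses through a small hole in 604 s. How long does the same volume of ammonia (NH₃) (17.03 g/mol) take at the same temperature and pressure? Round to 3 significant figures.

From Graham's law, t_NH₃/t_C₂H₂ = √(M_NH₃/M_C₂H₂) = √(17.03/26.04) = √0.6540 = 0.8087.
So the time for NH₃ is 604 × 0.8087 = 488 s.

488 s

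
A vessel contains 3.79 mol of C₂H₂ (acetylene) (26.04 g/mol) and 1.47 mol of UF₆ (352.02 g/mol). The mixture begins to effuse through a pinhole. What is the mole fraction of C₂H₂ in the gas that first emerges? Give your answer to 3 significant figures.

Effusion rate of each component ∝ n_i/√M_i (partial pressure × 1/√M).
So x_C₂H₂ in the escaping gas = (n_C₂H₂/√M_C₂H₂) / Σ(n_i/√M_i)
= (3.79/√26.04) / (3.79/√26.04 + 1.47/√352.02) = 0.7427/(0.7427 + 0.07835) = 0.905.

0.905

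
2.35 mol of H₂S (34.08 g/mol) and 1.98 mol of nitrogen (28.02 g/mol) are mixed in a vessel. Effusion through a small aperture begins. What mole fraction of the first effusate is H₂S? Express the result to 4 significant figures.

Each component's effusion rate ∝ (its partial pressure)·(1/√M) ∝ n_i/√M_i.
So x_H₂S in the escaping gas = (n_H₂S/√M_H₂S) / Σ(n_i/√M_i)
= (2.35/√34.08) / (2.35/√34.08 + 1.98/√28.02) = 0.4025/(0.4025 + 0.3741) = 0.5183.

0.5183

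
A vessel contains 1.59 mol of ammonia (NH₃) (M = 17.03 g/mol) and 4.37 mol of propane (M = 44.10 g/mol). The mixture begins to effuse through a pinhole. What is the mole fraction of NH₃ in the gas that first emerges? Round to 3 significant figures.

Rate_i ∝ x_i/√M_i (Graham's law weighted by mole fraction), so the effusate composition follows n_i/√M_i.
x_NH₃(eff) = (n_NH₃/√M_NH₃) / (n_NH₃/√M_NH₃ + n_C₃H₈/√M_C₃H₈)
= (1.59/√17.03) / (1.59/√17.03 + 4.37/√44.10) = 0.3853/(0.3853 + 0.6581) = 0.369.

0.369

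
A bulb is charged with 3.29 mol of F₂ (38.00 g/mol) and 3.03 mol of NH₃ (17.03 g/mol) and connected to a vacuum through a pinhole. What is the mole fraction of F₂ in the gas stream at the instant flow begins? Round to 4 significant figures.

0.4209

Effusion rate of each component ∝ n_i/√M_i (partial pressure × 1/√M).
Mole fraction of F₂ in the effusate = (n_F₂/√M_F₂) / (n_F₂/√M_F₂ + n_NH₃/√M_NH₃)
= (3.29/√38.00) / (3.29/√38.00 + 3.03/√17.03) = 0.5337/(0.5337 + 0.7342) = 0.4209.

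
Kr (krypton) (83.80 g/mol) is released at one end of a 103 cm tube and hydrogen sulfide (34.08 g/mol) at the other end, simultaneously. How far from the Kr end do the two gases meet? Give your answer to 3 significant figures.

The fronts meet when d_Kr + d_H₂S = L with d_Kr/d_H₂S = √(M_H₂S/M_Kr) (Graham's law). Here √(M_H₂S/M_Kr) = √(34.08/83.80) = 0.6377.
With d_Kr + d_H₂S = 103 cm, d_H₂S = 103/(1 + 0.6377) = 62.89 cm.
d_Kr = 103 − 62.89 = 40.1 cm.

40.1 cm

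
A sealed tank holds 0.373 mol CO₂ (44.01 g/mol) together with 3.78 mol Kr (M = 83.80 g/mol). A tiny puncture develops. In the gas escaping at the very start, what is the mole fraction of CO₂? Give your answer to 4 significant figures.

0.1198

Rate_i ∝ x_i/√M_i (Graham's law weighted by mole fraction), so the effusate composition follows n_i/√M_i.
Mole fraction of CO₂ in the effusate = (n_CO₂/√M_CO₂) / (n_CO₂/√M_CO₂ + n_Kr/√M_Kr)
= (0.373/√44.01) / (0.373/√44.01 + 3.78/√83.80) = 0.05623/(0.05623 + 0.4129) = 0.1198.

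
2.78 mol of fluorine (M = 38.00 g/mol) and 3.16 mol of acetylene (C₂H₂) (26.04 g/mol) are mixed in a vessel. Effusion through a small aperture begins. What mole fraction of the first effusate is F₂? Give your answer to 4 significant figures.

Effusion rate of each component ∝ n_i/√M_i (partial pressure × 1/√M).
So x_F₂ in the escaping gas = (n_F₂/√M_F₂) / Σ(n_i/√M_i)
= (2.78/√38.00) / (2.78/√38.00 + 3.16/√26.04) = 0.4510/(0.4510 + 0.6193) = 0.4214.

0.4214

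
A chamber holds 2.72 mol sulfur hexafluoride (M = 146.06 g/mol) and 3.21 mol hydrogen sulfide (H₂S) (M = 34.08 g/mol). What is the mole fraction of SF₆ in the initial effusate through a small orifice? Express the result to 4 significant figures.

0.2904

The effusion rate of species i is ∝ p_i/√M_i ∝ n_i/√M_i.
x_SF₆(eff) = (n_SF₆/√M_SF₆) / (n_SF₆/√M_SF₆ + n_H₂S/√M_H₂S)
= (2.72/√146.06) / (2.72/√146.06 + 3.21/√34.08) = 0.2251/(0.2251 + 0.5499) = 0.2904.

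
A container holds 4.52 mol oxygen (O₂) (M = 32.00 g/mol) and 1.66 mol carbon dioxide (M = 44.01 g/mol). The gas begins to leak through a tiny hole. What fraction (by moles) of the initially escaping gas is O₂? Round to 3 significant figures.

Effusion rate of each component ∝ n_i/√M_i (partial pressure × 1/√M).
Mole fraction of O₂ in the effusate = (n_O₂/√M_O₂) / (n_O₂/√M_O₂ + n_CO₂/√M_CO₂)
= (4.52/√32.00) / (4.52/√32.00 + 1.66/√44.01) = 0.7990/(0.7990 + 0.2502) = 0.762.

0.762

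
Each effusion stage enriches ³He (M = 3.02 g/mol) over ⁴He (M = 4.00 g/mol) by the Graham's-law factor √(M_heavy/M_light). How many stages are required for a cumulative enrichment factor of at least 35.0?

26

Single-stage factor α = √(4.00/3.02), so ln α = ½ ln(1.32450) = 0.1405.
Need α^N ≥ 35.0 ⇒ N ≥ ln(35.0) / ln α = 3.555 / 0.1405 = 25.30.
Rounding up, N = 26 stages.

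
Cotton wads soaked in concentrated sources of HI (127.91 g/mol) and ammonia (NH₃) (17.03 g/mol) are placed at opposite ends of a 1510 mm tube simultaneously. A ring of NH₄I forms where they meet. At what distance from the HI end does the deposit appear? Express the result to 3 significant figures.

404 mm

The fronts meet when d_HI + d_NH₃ = L with d_HI/d_NH₃ = √(M_NH₃/M_HI) (Graham's law). Here √(M_NH₃/M_HI) = √(17.03/127.91) = 0.3649.
With d_HI + d_NH₃ = 1510 mm, d_NH₃ = 1510/(1 + 0.3649) = 1106 mm.
d_HI = 1510 − 1106 = 404 mm.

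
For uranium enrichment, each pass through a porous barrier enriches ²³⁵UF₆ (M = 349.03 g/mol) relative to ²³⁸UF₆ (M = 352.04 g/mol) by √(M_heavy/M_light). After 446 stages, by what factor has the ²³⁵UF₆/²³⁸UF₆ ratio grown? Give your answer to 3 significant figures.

6.79

After 446 stages the ratio has grown by (√(352.04/349.03))^446 = (352.04/349.03)^(446/2).
= 1.00862^223 = 6.79.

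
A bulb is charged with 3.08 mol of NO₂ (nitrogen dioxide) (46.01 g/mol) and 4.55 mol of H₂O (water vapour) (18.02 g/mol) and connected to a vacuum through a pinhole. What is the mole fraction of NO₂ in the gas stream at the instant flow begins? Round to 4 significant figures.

Rate_i ∝ x_i/√M_i (Graham's law weighted by mole fraction), so the effusate composition follows n_i/√M_i.
So x_NO₂ in the escaping gas = (n_NO₂/√M_NO₂) / Σ(n_i/√M_i)
= (3.08/√46.01) / (3.08/√46.01 + 4.55/√18.02) = 0.4541/(0.4541 + 1.072) = 0.2976.

0.2976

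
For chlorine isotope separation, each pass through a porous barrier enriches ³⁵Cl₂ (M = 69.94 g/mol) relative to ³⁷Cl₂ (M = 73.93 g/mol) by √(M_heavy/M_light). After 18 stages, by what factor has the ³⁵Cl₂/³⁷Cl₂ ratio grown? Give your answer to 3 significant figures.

1.65

Overall factor = α^18 with α = √(73.93/69.94), i.e. (73.93/69.94)^(18/2).
= 1.05705^9 = 1.65.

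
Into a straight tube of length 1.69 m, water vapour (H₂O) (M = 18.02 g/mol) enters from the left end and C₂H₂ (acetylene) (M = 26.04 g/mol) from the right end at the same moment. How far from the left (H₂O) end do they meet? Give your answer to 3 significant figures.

0.923 m

The fronts meet when d_H₂O + d_C₂H₂ = L with d_H₂O/d_C₂H₂ = √(M_C₂H₂/M_H₂O) (Graham's law). Here √(M_C₂H₂/M_H₂O) = √(26.04/18.02) = 1.202.
With d_H₂O + d_C₂H₂ = 1.69 m, d_C₂H₂ = 1.69/(1 + 1.202) = 0.7674 m.
d_H₂O = 1.69 − 0.7674 = 0.923 m.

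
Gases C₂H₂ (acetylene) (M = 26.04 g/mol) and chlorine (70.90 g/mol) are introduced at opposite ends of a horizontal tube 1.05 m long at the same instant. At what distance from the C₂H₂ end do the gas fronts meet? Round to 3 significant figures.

0.654 m

The fronts meet when d_C₂H₂ + d_Cl₂ = L with d_C₂H₂/d_Cl₂ = √(M_Cl₂/M_C₂H₂) (Graham's law). Here √(M_Cl₂/M_C₂H₂) = √(70.90/26.04) = 1.650.
With d_C₂H₂ + d_Cl₂ = 1.05 m, d_Cl₂ = 1.05/(1 + 1.650) = 0.3962 m.
d_C₂H₂ = 1.05 − 0.3962 = 0.654 m.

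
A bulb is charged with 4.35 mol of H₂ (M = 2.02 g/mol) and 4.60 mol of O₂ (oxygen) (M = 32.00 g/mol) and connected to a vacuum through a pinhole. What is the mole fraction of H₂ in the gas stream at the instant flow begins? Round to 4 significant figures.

The effusion rate of species i is ∝ p_i/√M_i ∝ n_i/√M_i.
So x_H₂ in the escaping gas = (n_H₂/√M_H₂) / Σ(n_i/√M_i)
= (4.35/√2.02) / (4.35/√2.02 + 4.60/√32.00) = 3.061/(3.061 + 0.8132) = 0.7901.

0.7901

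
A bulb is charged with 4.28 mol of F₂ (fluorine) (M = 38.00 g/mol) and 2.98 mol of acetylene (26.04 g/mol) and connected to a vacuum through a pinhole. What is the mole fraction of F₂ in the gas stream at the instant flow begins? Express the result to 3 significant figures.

0.543

Rate_i ∝ x_i/√M_i (Graham's law weighted by mole fraction), so the effusate composition follows n_i/√M_i.
x_F₂(eff) = (n_F₂/√M_F₂) / (n_F₂/√M_F₂ + n_C₂H₂/√M_C₂H₂)
= (4.28/√38.00) / (4.28/√38.00 + 2.98/√26.04) = 0.6943/(0.6943 + 0.5840) = 0.543.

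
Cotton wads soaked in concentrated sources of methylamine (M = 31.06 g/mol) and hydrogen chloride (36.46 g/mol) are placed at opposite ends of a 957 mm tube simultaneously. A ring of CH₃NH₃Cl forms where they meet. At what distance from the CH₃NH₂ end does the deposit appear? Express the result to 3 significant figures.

498 mm

The fronts meet when d_CH₃NH₂ + d_HCl = L with d_CH₃NH₂/d_HCl = √(M_HCl/M_CH₃NH₂) (Graham's law). Here √(M_HCl/M_CH₃NH₂) = √(36.46/31.06) = 1.083.
With d_CH₃NH₂ + d_HCl = 957 mm, d_HCl = 957/(1 + 1.083) = 459.3 mm.
d_CH₃NH₂ = 957 − 459.3 = 498 mm.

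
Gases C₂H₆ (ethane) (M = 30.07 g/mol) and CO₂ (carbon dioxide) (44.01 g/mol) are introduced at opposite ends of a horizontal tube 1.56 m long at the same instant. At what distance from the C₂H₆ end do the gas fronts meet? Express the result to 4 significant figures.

0.8540 m

In equal time, each gas travels a distance ∝ its rate ∝ 1/√M, so d_C₂H₆/d_CO₂ = √(M_CO₂/M_C₂H₆) = √(44.01/30.07) = 1.210.
With d_C₂H₆ + d_CO₂ = 1.56 m, d_CO₂ = 1.56/(1 + 1.210) = 0.7060 m.
d_C₂H₆ = 1.56 − 0.7060 = 0.8540 m.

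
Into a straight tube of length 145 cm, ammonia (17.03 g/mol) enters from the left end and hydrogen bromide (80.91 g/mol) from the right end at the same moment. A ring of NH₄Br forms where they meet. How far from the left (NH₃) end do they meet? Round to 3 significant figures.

99.4 cm

Distances travelled in equal time are proportional to diffusion rates, so d_NH₃/d_HBr = √(M_HBr/M_NH₃) = √(80.91/17.03) = 2.180.
With d_NH₃ + d_HBr = 145 cm, d_HBr = 145/(1 + 2.180) = 45.60 cm.
d_NH₃ = 145 − 45.60 = 99.4 cm.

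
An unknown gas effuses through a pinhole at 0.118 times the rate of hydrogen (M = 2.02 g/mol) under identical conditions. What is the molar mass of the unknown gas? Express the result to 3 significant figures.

Graham's law gives rate_X/rate_H₂ = √(M_H₂/M_X).
0.118 = √(2.02/M_X)
M_X = 2.02 / 0.118² = 2.02 / 0.01392 = 145 g/mol

145 g/mol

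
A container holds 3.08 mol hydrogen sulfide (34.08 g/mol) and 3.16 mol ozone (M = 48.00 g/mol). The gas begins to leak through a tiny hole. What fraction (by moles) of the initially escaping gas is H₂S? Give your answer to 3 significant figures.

Each component's effusion rate ∝ (its partial pressure)·(1/√M) ∝ n_i/√M_i.
x_H₂S(eff) = (n_H₂S/√M_H₂S) / (n_H₂S/√M_H₂S + n_O₃/√M_O₃)
= (3.08/√34.08) / (3.08/√34.08 + 3.16/√48.00) = 0.5276/(0.5276 + 0.4561) = 0.536.

0.536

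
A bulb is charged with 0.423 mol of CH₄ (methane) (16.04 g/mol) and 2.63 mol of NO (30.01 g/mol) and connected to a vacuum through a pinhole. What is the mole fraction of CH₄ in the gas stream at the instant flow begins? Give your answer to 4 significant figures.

0.1803

Each component's effusion rate ∝ (its partial pressure)·(1/√M) ∝ n_i/√M_i.
So x_CH₄ in the escaping gas = (n_CH₄/√M_CH₄) / Σ(n_i/√M_i)
= (0.423/√16.04) / (0.423/√16.04 + 2.63/√30.01) = 0.1056/(0.1056 + 0.4801) = 0.1803.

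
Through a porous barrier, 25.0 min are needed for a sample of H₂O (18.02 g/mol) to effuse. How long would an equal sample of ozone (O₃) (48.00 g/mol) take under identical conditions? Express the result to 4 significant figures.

40.80 min

By Graham's law, t_O₃/t_H₂O = √(M_O₃/M_H₂O) = √(48.00/18.02) = √2.664 = 1.632.
So the time for O₃ is 25.0 × 1.632 = 40.80 min.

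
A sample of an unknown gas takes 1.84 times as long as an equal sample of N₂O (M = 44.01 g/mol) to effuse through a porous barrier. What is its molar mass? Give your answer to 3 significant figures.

From Graham's law, t_X/t_N₂O = √(M_X/M_N₂O).
1.84 = √(M_X/44.01)
M_X = 44.01 × 1.84² = 44.01 × 3.386 = 149 g/mol

149 g/mol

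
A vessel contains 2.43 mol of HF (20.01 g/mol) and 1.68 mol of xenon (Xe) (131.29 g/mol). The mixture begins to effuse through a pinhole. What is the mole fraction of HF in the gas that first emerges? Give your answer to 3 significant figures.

0.787

The effusion rate of species i is ∝ p_i/√M_i ∝ n_i/√M_i.
So x_HF in the escaping gas = (n_HF/√M_HF) / Σ(n_i/√M_i)
= (2.43/√20.01) / (2.43/√20.01 + 1.68/√131.29) = 0.5432/(0.5432 + 0.1466) = 0.787.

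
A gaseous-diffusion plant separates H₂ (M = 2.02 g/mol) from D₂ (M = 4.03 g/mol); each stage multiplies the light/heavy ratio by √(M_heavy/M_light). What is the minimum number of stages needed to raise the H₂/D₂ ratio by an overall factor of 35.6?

With α = √(4.03/2.02) per stage, ln α = ½ ln(1.99505) = 0.3453.
Need α^N ≥ 35.6 ⇒ N ≥ ln(35.6) / ln α = 3.572 / 0.3453 = 10.34.
Minimum whole number of stages: N = 11.

11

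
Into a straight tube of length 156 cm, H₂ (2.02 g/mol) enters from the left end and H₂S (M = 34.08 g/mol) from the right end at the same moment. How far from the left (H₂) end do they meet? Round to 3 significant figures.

125 cm

Graham's law gives d_H₂/d_H₂S = rate_H₂/rate_H₂S = √(M_H₂S/M_H₂) = √(34.08/2.02) = 4.107.
With d_H₂ + d_H₂S = 156 cm, d_H₂S = 156/(1 + 4.107) = 30.54 cm.
d_H₂ = 156 − 30.54 = 125 cm.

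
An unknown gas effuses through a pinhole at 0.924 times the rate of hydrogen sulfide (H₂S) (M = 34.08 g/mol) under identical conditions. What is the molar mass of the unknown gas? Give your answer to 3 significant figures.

Using Graham's law: rate_X/rate_H₂S = √(M_H₂S/M_X).
0.924 = √(34.08/M_X)
M_X = 34.08 / 0.924² = 34.08 / 0.8538 = 39.9 g/mol

39.9 g/mol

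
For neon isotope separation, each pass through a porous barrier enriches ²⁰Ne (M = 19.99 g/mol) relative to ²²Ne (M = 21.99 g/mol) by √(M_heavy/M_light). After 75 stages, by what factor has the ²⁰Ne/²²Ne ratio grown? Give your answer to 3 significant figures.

The single-stage factor is √(M_heavy/M_light), so 75 stages give [√(21.99/19.99)]^75 = (21.99/19.99)^(75/2).
= 1.10005^(75/2) = 35.7.

35.7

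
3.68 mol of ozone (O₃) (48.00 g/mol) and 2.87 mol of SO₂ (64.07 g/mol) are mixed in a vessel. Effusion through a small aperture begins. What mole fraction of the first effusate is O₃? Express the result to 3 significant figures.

0.597

Each component's effusion rate ∝ (its partial pressure)·(1/√M) ∝ n_i/√M_i.
So x_O₃ in the escaping gas = (n_O₃/√M_O₃) / Σ(n_i/√M_i)
= (3.68/√48.00) / (3.68/√48.00 + 2.87/√64.07) = 0.5312/(0.5312 + 0.3586) = 0.597.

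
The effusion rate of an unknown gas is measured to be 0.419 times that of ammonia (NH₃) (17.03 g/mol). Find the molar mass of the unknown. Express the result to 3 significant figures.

97.0 g/mol

From Graham's law, rate_X/rate_NH₃ = √(M_NH₃/M_X).
0.419 = √(17.03/M_X)
M_X = 17.03 / 0.419² = 17.03 / 0.1756 = 97.0 g/mol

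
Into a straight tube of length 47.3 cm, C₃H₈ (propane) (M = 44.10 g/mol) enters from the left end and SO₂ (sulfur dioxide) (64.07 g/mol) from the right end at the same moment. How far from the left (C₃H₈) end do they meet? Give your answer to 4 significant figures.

Distances travelled in equal time are proportional to diffusion rates, so d_C₃H₈/d_SO₂ = √(M_SO₂/M_C₃H₈) = √(64.07/44.10) = 1.205.
With d_C₃H₈ + d_SO₂ = 47.3 cm, d_SO₂ = 47.3/(1 + 1.205) = 21.45 cm.
d_C₃H₈ = 47.3 − 21.45 = 25.85 cm.

25.85 cm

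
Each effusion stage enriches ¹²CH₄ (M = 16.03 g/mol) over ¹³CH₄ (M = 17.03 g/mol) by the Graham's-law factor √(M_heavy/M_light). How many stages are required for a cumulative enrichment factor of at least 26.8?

Single-stage factor α = √(17.03/16.03), so ln α = ½ ln(1.06238) = 0.03026.
Need α^N ≥ 26.8 ⇒ N ≥ ln(26.8) / ln α = 3.288 / 0.03026 = 108.68.
So at least 109 stages are needed.

109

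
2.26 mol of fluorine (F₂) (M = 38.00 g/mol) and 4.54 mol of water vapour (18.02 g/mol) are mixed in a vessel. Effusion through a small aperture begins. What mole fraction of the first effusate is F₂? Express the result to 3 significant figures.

0.255

The effusion rate of species i is ∝ p_i/√M_i ∝ n_i/√M_i.
So x_F₂ in the escaping gas = (n_F₂/√M_F₂) / Σ(n_i/√M_i)
= (2.26/√38.00) / (2.26/√38.00 + 4.54/√18.02) = 0.3666/(0.3666 + 1.069) = 0.255.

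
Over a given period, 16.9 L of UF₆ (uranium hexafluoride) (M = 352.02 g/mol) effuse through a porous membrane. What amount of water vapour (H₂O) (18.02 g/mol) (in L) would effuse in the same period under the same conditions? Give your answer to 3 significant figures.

74.7 L

Using Graham's law: rate_H₂O/rate_UF₆ = √(M_UF₆/M_H₂O) = √(352.02/18.02) = √19.53 = 4.420.
So the volume for H₂O is 16.9 × 4.420 = 74.7 L.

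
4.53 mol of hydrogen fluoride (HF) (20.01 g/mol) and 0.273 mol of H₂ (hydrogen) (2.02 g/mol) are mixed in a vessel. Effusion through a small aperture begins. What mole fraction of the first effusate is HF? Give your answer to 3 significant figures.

0.841

The effusion rate of species i is ∝ p_i/√M_i ∝ n_i/√M_i.
x_HF(eff) = (n_HF/√M_HF) / (n_HF/√M_HF + n_H₂/√M_H₂)
= (4.53/√20.01) / (4.53/√20.01 + 0.273/√2.02) = 1.013/(1.013 + 0.1921) = 0.841.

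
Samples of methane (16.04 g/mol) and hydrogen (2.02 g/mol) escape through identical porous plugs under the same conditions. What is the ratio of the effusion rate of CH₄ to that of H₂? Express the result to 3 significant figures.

Since effusion rate ∝ 1/√M, rate_CH₄/rate_H₂ = √(M_H₂/M_CH₄) = √(2.02/16.04) = √0.1259 = 0.355.

0.355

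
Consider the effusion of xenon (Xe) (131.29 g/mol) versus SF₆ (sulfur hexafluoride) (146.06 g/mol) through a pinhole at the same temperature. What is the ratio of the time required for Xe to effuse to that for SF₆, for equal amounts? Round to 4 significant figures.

0.9481

Since effusion rate ∝ 1/√M, t_Xe/t_SF₆ = √(M_Xe/M_SF₆) = √(131.29/146.06) = √0.8989 = 0.9481.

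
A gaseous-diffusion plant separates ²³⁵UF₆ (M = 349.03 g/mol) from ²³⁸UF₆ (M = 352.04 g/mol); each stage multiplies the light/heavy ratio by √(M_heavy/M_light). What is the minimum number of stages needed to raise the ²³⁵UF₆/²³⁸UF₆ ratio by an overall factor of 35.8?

Single-stage factor α = √(352.04/349.03), so ln α = ½ ln(1.00862) = 0.004293.
Need α^N ≥ 35.8 ⇒ N ≥ ln(35.8) / ln α = 3.578 / 0.004293 = 833.35.
Minimum whole number of stages: N = 834.

834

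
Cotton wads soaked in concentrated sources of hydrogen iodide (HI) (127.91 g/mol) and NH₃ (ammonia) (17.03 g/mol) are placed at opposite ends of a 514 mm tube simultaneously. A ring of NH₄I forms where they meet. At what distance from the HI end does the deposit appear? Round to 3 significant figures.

137 mm

Distances travelled in equal time are proportional to diffusion rates, so d_HI/d_NH₃ = √(M_NH₃/M_HI) = √(17.03/127.91) = 0.3649.
With d_HI + d_NH₃ = 514 mm, d_NH₃ = 514/(1 + 0.3649) = 376.6 mm.
d_HI = 514 − 376.6 = 137 mm.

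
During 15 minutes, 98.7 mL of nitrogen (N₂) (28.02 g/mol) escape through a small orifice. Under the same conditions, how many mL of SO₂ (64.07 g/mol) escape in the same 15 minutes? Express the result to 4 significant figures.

Using Graham's law: rate_SO₂/rate_N₂ = √(M_N₂/M_SO₂) = √(28.02/64.07) = √0.4373 = 0.6613.
So the volume for SO₂ is 98.7 × 0.6613 = 65.27 mL.

65.27 mL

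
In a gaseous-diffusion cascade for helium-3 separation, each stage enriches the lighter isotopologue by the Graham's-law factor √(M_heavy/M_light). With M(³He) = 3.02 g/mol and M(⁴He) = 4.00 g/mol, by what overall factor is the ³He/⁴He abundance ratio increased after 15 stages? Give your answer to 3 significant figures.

After 15 stages the ratio has grown by (√(4.00/3.02))^15 = (4.00/3.02)^(15/2).
= 1.32450^(15/2) = 8.23.

8.23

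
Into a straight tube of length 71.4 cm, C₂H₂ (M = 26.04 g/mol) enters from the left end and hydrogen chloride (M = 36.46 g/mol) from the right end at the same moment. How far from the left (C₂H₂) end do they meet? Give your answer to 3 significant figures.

38.7 cm

Distances travelled in equal time are proportional to diffusion rates, so d_C₂H₂/d_HCl = √(M_HCl/M_C₂H₂) = √(36.46/26.04) = 1.183.
With d_C₂H₂ + d_HCl = 71.4 cm, d_HCl = 71.4/(1 + 1.183) = 32.70 cm.
d_C₂H₂ = 71.4 − 32.70 = 38.7 cm.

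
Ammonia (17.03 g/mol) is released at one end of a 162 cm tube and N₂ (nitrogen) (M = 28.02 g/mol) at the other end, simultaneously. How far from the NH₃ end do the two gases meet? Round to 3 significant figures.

Distances travelled in equal time are proportional to diffusion rates, so d_NH₃/d_N₂ = √(M_N₂/M_NH₃) = √(28.02/17.03) = 1.283.
With d_NH₃ + d_N₂ = 162 cm, d_N₂ = 162/(1 + 1.283) = 70.97 cm.
d_NH₃ = 162 − 70.97 = 91.0 cm.

91.0 cm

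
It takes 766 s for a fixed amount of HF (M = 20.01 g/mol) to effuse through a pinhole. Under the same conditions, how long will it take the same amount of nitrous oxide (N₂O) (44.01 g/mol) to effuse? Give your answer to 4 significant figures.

Graham's law gives t_N₂O/t_HF = √(M_N₂O/M_HF) = √(44.01/20.01) = √2.199 = 1.483.
So the time for N₂O is 766 × 1.483 = 1136 s.

1136 s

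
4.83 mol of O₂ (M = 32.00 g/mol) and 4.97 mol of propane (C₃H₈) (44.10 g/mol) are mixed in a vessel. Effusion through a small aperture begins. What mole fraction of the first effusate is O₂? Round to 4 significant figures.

Effusion rate of each component ∝ n_i/√M_i (partial pressure × 1/√M).
So x_O₂ in the escaping gas = (n_O₂/√M_O₂) / Σ(n_i/√M_i)
= (4.83/√32.00) / (4.83/√32.00 + 4.97/√44.10) = 0.8538/(0.8538 + 0.7484) = 0.5329.

0.5329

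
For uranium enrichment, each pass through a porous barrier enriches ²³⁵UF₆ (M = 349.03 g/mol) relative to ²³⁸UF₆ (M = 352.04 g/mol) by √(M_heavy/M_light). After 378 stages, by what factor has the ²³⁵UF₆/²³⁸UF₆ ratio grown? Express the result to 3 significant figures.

5.07

Overall factor = α^378 with α = √(352.04/349.03), i.e. (352.04/349.03)^(378/2).
= 1.00862^189 = 5.07.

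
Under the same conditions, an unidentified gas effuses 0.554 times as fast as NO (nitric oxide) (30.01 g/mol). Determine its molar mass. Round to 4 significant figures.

97.78 g/mol

Using Graham's law: rate_X/rate_NO = √(M_NO/M_X).
0.554 = √(30.01/M_X)
M_X = 30.01 / 0.554² = 30.01 / 0.3069 = 97.78 g/mol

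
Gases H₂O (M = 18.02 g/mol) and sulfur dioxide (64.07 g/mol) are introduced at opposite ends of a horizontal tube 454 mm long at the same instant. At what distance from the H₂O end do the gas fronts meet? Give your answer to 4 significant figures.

296.7 mm

Graham's law gives d_H₂O/d_SO₂ = rate_H₂O/rate_SO₂ = √(M_SO₂/M_H₂O) = √(64.07/18.02) = 1.886.
With d_H₂O + d_SO₂ = 454 mm, d_SO₂ = 454/(1 + 1.886) = 157.3 mm.
d_H₂O = 454 − 157.3 = 296.7 mm.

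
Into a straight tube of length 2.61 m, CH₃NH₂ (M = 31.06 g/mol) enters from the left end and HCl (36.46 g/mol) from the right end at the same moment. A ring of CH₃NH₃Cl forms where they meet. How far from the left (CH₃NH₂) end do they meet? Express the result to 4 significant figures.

1.357 m

Distances travelled in equal time are proportional to diffusion rates, so d_CH₃NH₂/d_HCl = √(M_HCl/M_CH₃NH₂) = √(36.46/31.06) = 1.083.
With d_CH₃NH₂ + d_HCl = 2.61 m, d_HCl = 2.61/(1 + 1.083) = 1.253 m.
d_CH₃NH₂ = 2.61 − 1.253 = 1.357 m.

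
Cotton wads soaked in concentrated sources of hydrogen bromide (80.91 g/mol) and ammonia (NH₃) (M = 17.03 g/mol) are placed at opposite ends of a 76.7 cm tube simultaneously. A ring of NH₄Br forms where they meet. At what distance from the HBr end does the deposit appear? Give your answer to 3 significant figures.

Graham's law gives d_HBr/d_NH₃ = rate_HBr/rate_NH₃ = √(M_NH₃/M_HBr) = √(17.03/80.91) = 0.4588.
With d_HBr + d_NH₃ = 76.7 cm, d_NH₃ = 76.7/(1 + 0.4588) = 52.58 cm.
d_HBr = 76.7 − 52.58 = 24.1 cm.

24.1 cm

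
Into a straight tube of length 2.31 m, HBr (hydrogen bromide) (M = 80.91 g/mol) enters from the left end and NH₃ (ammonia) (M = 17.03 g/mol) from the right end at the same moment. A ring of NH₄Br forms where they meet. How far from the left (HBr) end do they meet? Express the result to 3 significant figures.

0.726 m

In equal time, each gas travels a distance ∝ its rate ∝ 1/√M, so d_HBr/d_NH₃ = √(M_NH₃/M_HBr) = √(17.03/80.91) = 0.4588.
With d_HBr + d_NH₃ = 2.31 m, d_NH₃ = 2.31/(1 + 0.4588) = 1.584 m.
d_HBr = 2.31 − 1.584 = 0.726 m.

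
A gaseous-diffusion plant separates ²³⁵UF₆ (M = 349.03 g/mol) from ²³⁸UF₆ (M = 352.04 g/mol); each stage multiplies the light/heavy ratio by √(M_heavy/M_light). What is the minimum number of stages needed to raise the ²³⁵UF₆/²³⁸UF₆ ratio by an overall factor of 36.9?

841

With α = √(352.04/349.03) per stage, ln α = ½ ln(1.00862) = 0.004293.
Need α^N ≥ 36.9 ⇒ N ≥ ln(36.9) / ln α = 3.608 / 0.004293 = 840.40.
So at least 841 stages are needed.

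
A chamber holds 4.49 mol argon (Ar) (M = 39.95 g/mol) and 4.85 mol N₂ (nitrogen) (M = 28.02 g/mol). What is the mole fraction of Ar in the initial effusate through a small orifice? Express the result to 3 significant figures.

Rate_i ∝ x_i/√M_i (Graham's law weighted by mole fraction), so the effusate composition follows n_i/√M_i.
x_Ar(eff) = (n_Ar/√M_Ar) / (n_Ar/√M_Ar + n_N₂/√M_N₂)
= (4.49/√39.95) / (4.49/√39.95 + 4.85/√28.02) = 0.7104/(0.7104 + 0.9162) = 0.437.

0.437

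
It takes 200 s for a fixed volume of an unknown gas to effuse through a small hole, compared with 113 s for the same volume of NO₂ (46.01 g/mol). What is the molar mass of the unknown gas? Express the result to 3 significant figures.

144 g/mol

Using Graham's law: t_X/t_NO₂ = √(M_X/M_NO₂).
200/113 = 1.770 = √(M_X/46.01)
M_X = 46.01 × 1.770² = 46.01 × 3.133 = 144 g/mol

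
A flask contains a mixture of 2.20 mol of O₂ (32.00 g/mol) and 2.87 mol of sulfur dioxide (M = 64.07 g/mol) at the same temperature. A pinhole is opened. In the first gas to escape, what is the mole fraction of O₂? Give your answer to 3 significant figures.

0.520

Each component's effusion rate ∝ (its partial pressure)·(1/√M) ∝ n_i/√M_i.
x_O₂(eff) = (n_O₂/√M_O₂) / (n_O₂/√M_O₂ + n_SO₂/√M_SO₂)
= (2.20/√32.00) / (2.20/√32.00 + 2.87/√64.07) = 0.3889/(0.3889 + 0.3586) = 0.520.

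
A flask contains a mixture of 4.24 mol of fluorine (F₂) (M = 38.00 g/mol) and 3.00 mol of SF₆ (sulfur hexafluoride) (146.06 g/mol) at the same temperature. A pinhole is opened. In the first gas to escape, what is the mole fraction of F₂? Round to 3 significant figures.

0.735

Each component's effusion rate ∝ (its partial pressure)·(1/√M) ∝ n_i/√M_i.
x_F₂(eff) = (n_F₂/√M_F₂) / (n_F₂/√M_F₂ + n_SF₆/√M_SF₆)
= (4.24/√38.00) / (4.24/√38.00 + 3.00/√146.06) = 0.6878/(0.6878 + 0.2482) = 0.735.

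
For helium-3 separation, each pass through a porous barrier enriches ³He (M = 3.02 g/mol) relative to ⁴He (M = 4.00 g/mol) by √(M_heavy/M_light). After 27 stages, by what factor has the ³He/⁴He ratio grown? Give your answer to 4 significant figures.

After 27 stages the ratio has grown by (√(4.00/3.02))^27 = (4.00/3.02)^(27/2).
= 1.32450^(27/2) = 44.43.

44.43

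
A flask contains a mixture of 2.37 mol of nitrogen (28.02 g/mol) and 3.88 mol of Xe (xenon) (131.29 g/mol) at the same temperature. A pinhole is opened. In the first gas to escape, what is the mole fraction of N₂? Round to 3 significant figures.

0.569

Each component's effusion rate ∝ (its partial pressure)·(1/√M) ∝ n_i/√M_i.
Mole fraction of N₂ in the effusate = (n_N₂/√M_N₂) / (n_N₂/√M_N₂ + n_Xe/√M_Xe)
= (2.37/√28.02) / (2.37/√28.02 + 3.88/√131.29) = 0.4477/(0.4477 + 0.3386) = 0.569.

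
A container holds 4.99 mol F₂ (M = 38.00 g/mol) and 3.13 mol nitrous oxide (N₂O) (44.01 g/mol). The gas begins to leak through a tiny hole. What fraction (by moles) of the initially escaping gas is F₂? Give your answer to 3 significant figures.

Effusion rate of each component ∝ n_i/√M_i (partial pressure × 1/√M).
So x_F₂ in the escaping gas = (n_F₂/√M_F₂) / Σ(n_i/√M_i)
= (4.99/√38.00) / (4.99/√38.00 + 3.13/√44.01) = 0.8095/(0.8095 + 0.4718) = 0.632.

0.632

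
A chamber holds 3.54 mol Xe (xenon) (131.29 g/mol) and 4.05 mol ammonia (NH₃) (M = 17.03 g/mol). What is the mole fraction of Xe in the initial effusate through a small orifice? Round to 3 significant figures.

Effusion rate of each component ∝ n_i/√M_i (partial pressure × 1/√M).
x_Xe(eff) = (n_Xe/√M_Xe) / (n_Xe/√M_Xe + n_NH₃/√M_NH₃)
= (3.54/√131.29) / (3.54/√131.29 + 4.05/√17.03) = 0.3089/(0.3089 + 0.9814) = 0.239.

0.239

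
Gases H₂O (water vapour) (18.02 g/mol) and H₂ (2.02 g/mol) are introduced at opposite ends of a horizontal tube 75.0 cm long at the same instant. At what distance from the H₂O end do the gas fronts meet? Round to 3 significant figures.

18.8 cm

Graham's law gives d_H₂O/d_H₂ = rate_H₂O/rate_H₂ = √(M_H₂/M_H₂O) = √(2.02/18.02) = 0.3348.
With d_H₂O + d_H₂ = 75.0 cm, d_H₂ = 75.0/(1 + 0.3348) = 56.19 cm.
d_H₂O = 75.0 − 56.19 = 18.8 cm.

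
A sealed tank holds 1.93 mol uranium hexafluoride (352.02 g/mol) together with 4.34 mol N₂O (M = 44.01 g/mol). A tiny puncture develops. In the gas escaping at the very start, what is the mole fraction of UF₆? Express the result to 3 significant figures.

Effusion rate of each component ∝ n_i/√M_i (partial pressure × 1/√M).
Mole fraction of UF₆ in the effusate = (n_UF₆/√M_UF₆) / (n_UF₆/√M_UF₆ + n_N₂O/√M_N₂O)
= (1.93/√352.02) / (1.93/√352.02 + 4.34/√44.01) = 0.1029/(0.1029 + 0.6542) = 0.136.

0.136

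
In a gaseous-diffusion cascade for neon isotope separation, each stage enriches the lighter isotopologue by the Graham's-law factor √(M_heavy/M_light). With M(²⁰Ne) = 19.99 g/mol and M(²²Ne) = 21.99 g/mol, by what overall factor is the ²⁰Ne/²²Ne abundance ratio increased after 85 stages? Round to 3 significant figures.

Each stage multiplies the ratio by α = √(21.99/19.99), so after 85 stages the overall factor is α^85 = (21.99/19.99)^(85/2).
= 1.10005^(85/2) = 57.5.

57.5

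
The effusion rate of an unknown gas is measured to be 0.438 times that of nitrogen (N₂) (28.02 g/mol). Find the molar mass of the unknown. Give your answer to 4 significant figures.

146.1 g/mol

Using Graham's law: rate_X/rate_N₂ = √(M_N₂/M_X).
0.438 = √(28.02/M_X)
M_X = 28.02 / 0.438² = 28.02 / 0.1918 = 146.1 g/mol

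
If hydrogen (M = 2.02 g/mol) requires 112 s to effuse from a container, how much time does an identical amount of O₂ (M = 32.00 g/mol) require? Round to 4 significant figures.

445.8 s

Graham's law gives t_O₂/t_H₂ = √(M_O₂/M_H₂) = √(32.00/2.02) = √15.84 = 3.980.
So the time for O₂ is 112 × 3.980 = 445.8 s.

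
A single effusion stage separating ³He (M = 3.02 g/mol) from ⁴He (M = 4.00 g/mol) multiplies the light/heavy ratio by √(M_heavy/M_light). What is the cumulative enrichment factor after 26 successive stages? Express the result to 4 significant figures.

Each stage multiplies the ratio by α = √(4.00/3.02), so after 26 stages the overall factor is α^26 = (4.00/3.02)^(26/2).
= 1.32450^13 = 38.61.

38.61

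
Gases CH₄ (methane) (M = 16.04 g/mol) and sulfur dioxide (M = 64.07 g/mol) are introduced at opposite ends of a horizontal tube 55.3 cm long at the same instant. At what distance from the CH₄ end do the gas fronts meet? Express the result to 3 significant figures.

Graham's law gives d_CH₄/d_SO₂ = rate_CH₄/rate_SO₂ = √(M_SO₂/M_CH₄) = √(64.07/16.04) = 1.999.
With d_CH₄ + d_SO₂ = 55.3 cm, d_SO₂ = 55.3/(1 + 1.999) = 18.44 cm.
d_CH₄ = 55.3 − 18.44 = 36.9 cm.

36.9 cm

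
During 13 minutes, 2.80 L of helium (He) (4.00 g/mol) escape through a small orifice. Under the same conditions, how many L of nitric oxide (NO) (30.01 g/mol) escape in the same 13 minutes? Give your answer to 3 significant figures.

1.02 L

Graham's law gives rate_NO/rate_He = √(M_He/M_NO) = √(4.00/30.01) = √0.1333 = 0.3651.
So the volume for NO is 2.80 × 0.3651 = 1.02 L.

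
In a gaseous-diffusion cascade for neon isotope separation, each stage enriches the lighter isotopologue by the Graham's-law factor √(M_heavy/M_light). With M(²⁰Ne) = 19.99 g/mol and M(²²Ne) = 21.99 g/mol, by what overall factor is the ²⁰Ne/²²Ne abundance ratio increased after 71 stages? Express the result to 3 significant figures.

29.5

Each stage multiplies the ratio by α = √(21.99/19.99), so after 71 stages the overall factor is α^71 = (21.99/19.99)^(71/2).
= 1.10005^(71/2) = 29.5.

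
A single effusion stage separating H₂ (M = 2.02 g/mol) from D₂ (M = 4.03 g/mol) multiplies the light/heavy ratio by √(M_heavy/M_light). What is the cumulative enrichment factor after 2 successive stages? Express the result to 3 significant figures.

2.00

Overall factor = α^2 with α = √(4.03/2.02), i.e. (4.03/2.02)^(2/2).
= 1.99505^1 = 2.00.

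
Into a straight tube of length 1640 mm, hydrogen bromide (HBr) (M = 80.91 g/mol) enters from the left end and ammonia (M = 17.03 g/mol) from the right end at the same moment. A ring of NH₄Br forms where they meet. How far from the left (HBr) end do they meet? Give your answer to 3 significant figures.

The fronts meet when d_HBr + d_NH₃ = L with d_HBr/d_NH₃ = √(M_NH₃/M_HBr) (Graham's law). Here √(M_NH₃/M_HBr) = √(17.03/80.91) = 0.4588.
With d_HBr + d_NH₃ = 1640 mm, d_NH₃ = 1640/(1 + 0.4588) = 1124 mm.
d_HBr = 1640 − 1124 = 516 mm.

516 mm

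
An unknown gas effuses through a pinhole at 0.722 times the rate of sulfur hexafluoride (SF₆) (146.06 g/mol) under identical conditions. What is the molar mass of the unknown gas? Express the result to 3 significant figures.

280 g/mol

From Graham's law, rate_X/rate_SF₆ = √(M_SF₆/M_X).
0.722 = √(146.06/M_X)
M_X = 146.06 / 0.722² = 146.06 / 0.5213 = 280 g/mol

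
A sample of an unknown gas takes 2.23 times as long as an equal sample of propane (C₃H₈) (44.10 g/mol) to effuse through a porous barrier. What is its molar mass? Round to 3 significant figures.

219 g/mol

From Graham's law, t_X/t_C₃H₈ = √(M_X/M_C₃H₈).
2.23 = √(M_X/44.10)
M_X = 44.10 × 2.23² = 44.10 × 4.973 = 219 g/mol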